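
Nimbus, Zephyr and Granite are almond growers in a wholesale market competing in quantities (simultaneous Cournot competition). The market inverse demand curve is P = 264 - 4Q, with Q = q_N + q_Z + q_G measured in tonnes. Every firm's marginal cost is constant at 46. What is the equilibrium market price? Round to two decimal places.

100.50

A representative firm's profit is π_i = q_i(264 - 4Q) - 46q_i.
First-order condition (treating rivals' output as given): 218 - 8q_i - 4·Σ_{j≠i} q_j = 0.
By symmetry each firm produces the same amount; substituting Σ_{j≠i} q_j = 2q_i yields q_i = 218/16 = 109/8.
Total output Q = 327/8, so price P = 264 - 4·(327/8) = 201/2.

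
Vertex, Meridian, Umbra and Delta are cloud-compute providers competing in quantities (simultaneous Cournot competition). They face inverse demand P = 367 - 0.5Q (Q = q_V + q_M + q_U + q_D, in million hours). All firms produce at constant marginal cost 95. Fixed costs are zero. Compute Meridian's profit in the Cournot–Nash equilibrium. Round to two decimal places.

Each firm earns π_i = (367 - 0.5Q)q_i - 95q_i.
Setting ∂π_i/∂q_i = 0 with rivals' quantities fixed: 272 - q_i - (1/2)·Σ_{j≠i} q_j = 0.
With identical firms every q_j equals q_i, so Σ_{j≠i} q_j = 3q_i and 272 = (5/2)q_i, giving q_i = 544/5.
Price P = 367 - (1/2)·435.2000 = 747/5.
Meridian's profit: (747/5 - 95)·(544/5) = 5918.7200.

5918.72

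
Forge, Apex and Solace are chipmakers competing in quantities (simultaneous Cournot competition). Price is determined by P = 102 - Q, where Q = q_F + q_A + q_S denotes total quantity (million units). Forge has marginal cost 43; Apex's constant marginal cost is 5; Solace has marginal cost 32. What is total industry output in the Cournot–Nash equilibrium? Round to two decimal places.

Forge's profit: π_F = (102 - Q)q_F - (43q_F). Setting ∂π_F/∂q_F = 0: 59 - 2q_F - (q_A + q_S) = 0.
Apex's first-order condition: 97 - 2q_A - (q_F + q_S) = 0.
Solace's profit: π_S = (102 - Q)q_S - (32q_S). Setting ∂π_S/∂q_S = 0: 70 - 2q_S - (q_F + q_A) = 0.
Adding the 3 first-order conditions: 226 − 4Q = 0, so Q = 113/2.
Back-substituting: q_F = (59 − 113/2) = 5/2, q_A = (97 − 113/2) = 81/2, q_S = (70 − 113/2) = 27/2.
Total output Q = 5/2 + 81/2 + 27/2 = 113/2.

56.50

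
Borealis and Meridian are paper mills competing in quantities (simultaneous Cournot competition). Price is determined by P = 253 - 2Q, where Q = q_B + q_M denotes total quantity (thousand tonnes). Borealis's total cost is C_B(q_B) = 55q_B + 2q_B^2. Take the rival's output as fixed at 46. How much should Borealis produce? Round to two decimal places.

13.25

With the rival's output fixed at 46, Borealis's profit is π_B = (253 - 2·46 - 2q_B)q_B - (55q_B + 2q_B²) = (161 - 2q_B)q_B - (55q_B + 2q_B²).
∂π_B/∂q_B = 106 - 8q_B = 0, so q_B = 53/4.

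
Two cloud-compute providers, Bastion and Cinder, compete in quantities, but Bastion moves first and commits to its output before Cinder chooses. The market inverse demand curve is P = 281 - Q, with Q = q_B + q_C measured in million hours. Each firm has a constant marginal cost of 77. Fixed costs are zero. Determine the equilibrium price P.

128

Solve by backward induction. Given q_B, the follower Cinder maximises π_C = (281 - q_B - q_C)q_C - 77q_C.
Setting the follower's marginal profit to zero, 204 - q_B - 2q_C = 0, i.e. q_C = (204 - q_B)/2.
The leader anticipates this reaction. Substituting into P = 281 - Q gives P = 179 - (1/2)q_B, so π_B = (179 - (1/2)q_B)q_B - 77q_B.
The leader's first-order condition 102 - q_B = 0 yields q_B = 102.
Then q_C = (204 - 102)/2 = 51.
Total output Q = 153, so price P = 281 - 153 = 128.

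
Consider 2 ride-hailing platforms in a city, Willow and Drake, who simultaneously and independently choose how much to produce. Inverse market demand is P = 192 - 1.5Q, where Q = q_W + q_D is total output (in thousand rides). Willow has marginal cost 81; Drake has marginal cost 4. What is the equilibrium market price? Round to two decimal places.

92.33

Willow's profit: π_W = (192 - 1.5Q)q_W - (81q_W). Setting ∂π_W/∂q_W = 0: 111 - 3q_W - (3/2)(q_D) = 0.
Drake's profit: π_D = (192 - 1.5Q)q_D - (4q_D). Setting ∂π_D/∂q_D = 0: 188 - 3q_D - (3/2)(q_W) = 0.
Rearranging gives the reaction functions q_W = (111 - (3/2)q_D)/3 and q_D = (188 - (3/2)q_W)/3.
Solving the pair: q_W = 68/9, q_D = 530/9.
Total output Q = 598/9, so price P = 192 - (3/2)·(598/9) = 277/3.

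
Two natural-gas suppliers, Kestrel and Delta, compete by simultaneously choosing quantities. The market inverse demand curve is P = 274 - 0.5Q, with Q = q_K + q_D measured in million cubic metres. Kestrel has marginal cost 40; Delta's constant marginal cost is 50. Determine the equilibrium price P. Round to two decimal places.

121.33

Kestrel's profit: π_K = (274 - 0.5Q)q_K - (40q_K). Setting ∂π_K/∂q_K = 0: 234 - q_K - (1/2)(q_D) = 0.
Delta's first-order condition: 224 - q_D - (1/2)(q_K) = 0.
Best responses: q_K = (234 - (1/2)q_D), q_D = (224 - (1/2)q_K).
Substituting one into the other gives q_K = 488/3 and q_D = 428/3.
Total output Q = 916/3, so price P = 274 - (1/2)·(916/3) = 364/3.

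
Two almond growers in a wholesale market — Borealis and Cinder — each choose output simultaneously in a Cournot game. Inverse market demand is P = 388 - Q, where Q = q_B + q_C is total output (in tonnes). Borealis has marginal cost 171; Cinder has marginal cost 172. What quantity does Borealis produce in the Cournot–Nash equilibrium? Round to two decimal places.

72.67

Borealis's profit: π_B = (388 - Q)q_B - (171q_B). Setting ∂π_B/∂q_B = 0: 217 - 2q_B - (q_C) = 0.
Cinder's profit: π_C = (388 - Q)q_C - (172q_C). Setting ∂π_C/∂q_C = 0: 216 - 2q_C - (q_B) = 0.
So q_B = (217 - q_C)/2 and q_C = (216 - q_B)/2.
Solving the pair: q_B = 218/3, q_C = 215/3.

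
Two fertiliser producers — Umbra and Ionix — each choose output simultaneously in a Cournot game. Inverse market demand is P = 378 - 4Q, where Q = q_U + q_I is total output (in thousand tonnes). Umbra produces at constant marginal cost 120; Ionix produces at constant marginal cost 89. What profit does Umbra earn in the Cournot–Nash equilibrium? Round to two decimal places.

Umbra's profit: π_U = (378 - 4Q)q_U - (120q_U). Setting ∂π_U/∂q_U = 0: 258 - 8q_U - 4(q_I) = 0.
Ionix's profit: π_I = (378 - 4Q)q_I - (89q_I). Setting ∂π_I/∂q_I = 0: 289 - 8q_I - 4(q_U) = 0.
Best responses: q_U = (258 - 4q_I)/8, q_I = (289 - 4q_U)/8.
Substituting one into the other gives q_U = 227/12 and q_I = 80/3.
Price P = 378 - 4·(547/12) = 587/3.
Umbra's profit: (587/3 - 120)·(227/12) = 1431.3611.

1431.36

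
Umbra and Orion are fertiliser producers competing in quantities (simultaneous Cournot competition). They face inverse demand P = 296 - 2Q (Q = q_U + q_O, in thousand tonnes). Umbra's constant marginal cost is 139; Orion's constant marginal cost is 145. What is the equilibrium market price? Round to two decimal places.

193.33

Umbra's profit: π_U = (296 - 2Q)q_U - (139q_U). Setting ∂π_U/∂q_U = 0: 157 - 4q_U - 2(q_O) = 0.
Orion's profit: π_O = (296 - 2Q)q_O - (145q_O). Setting ∂π_O/∂q_O = 0: 151 - 4q_O - 2(q_U) = 0.
So q_U = (157 - 2q_O)/4 and q_O = (151 - 2q_U)/4.
Solving the pair: q_U = 163/6, q_O = 145/6.
Total output Q = 154/3, so price P = 296 - 2·(154/3) = 580/3.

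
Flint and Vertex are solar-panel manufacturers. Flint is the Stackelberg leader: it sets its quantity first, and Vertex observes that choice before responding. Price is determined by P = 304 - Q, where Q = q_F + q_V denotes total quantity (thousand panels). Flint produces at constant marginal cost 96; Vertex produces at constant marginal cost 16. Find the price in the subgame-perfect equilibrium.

Solve by backward induction. Given q_F, the follower Vertex maximises π_V = (304 - q_F - q_V)q_V - 16q_V.
Follower FOC: 288 - q_F - 2q_V = 0, so q_V(q_F) = (288 - q_F)/2.
The leader anticipates this reaction. Substituting into P = 304 - Q gives P = 160 - (1/2)q_F, so π_F = (160 - (1/2)q_F)q_F - 96q_F.
Leader FOC: 64 - q_F = 0, so q_F = 64.
Then q_V = (288 - 64)/2 = 112.
Total output Q = 176, so price P = 304 - 176 = 128.

128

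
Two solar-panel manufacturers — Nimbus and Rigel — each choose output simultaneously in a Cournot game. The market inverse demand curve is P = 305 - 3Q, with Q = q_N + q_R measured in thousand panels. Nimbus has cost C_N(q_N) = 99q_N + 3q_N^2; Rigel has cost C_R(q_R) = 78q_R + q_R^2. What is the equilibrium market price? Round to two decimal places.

199.03

Nimbus's profit: π_N = (305 - 3Q)q_N - (99q_N + 3q_N²). Setting ∂π_N/∂q_N = 0: 206 - 12q_N - 3(q_R) = 0.
Rigel's first-order condition: 227 - 8q_R - 3(q_N) = 0.
Best responses: q_N = (206 - 3q_R)/12, q_R = (227 - 3q_N)/8.
Substituting one into the other gives q_N = 967/87 and q_R = 702/29.
Total output Q = 35.3218, so price P = 305 - 3·35.3218 = 199.0345.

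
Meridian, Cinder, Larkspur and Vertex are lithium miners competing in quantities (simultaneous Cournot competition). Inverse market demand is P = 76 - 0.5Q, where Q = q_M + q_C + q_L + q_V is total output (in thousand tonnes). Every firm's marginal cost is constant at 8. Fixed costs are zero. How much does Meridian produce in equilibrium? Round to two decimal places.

A representative firm's profit is π_i = q_i(76 - 0.5Q) - 8q_i.
First-order condition (treating rivals' output as given): 68 - q_i - (1/2)·Σ_{j≠i} q_j = 0.
With identical firms every q_j equals q_i, so Σ_{j≠i} q_j = 3q_i and 68 = (5/2)q_i, giving q_i = 136/5.

27.20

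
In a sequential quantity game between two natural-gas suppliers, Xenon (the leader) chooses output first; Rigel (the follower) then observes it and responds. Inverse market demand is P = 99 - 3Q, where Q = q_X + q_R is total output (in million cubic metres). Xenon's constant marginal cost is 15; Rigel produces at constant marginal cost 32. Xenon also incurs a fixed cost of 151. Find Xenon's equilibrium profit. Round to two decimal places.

Solve by backward induction. Given q_X, the follower Rigel maximises π_R = (99 - 3q_X - 3q_R)q_R - 32q_R.
Follower FOC: 67 - 3q_X - 6q_R = 0, so q_R(q_X) = (67 - 3q_X)/6.
The leader anticipates this reaction. Substituting into P = 99 - 3Q gives P = 131/2 - (3/2)q_X, so π_X = (131/2 - (3/2)q_X)q_X - 15q_X.
Maximising: ∂π_X/∂q_X = 101/2 - 3q_X = 0, giving q_X = 101/6.
Then q_R = (67 - 3·(101/6))/6 = 11/4.
Price P = 99 - 3·(235/12) = 161/4.
Xenon's profit: (161/4 - 15)·(101/6) - 151 = 274.0417.

274.04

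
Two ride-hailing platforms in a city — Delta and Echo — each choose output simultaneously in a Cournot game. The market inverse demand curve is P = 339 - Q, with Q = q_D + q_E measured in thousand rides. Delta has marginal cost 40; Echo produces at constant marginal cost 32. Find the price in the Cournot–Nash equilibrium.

Delta's profit: π_D = (339 - Q)q_D - (40q_D). Setting ∂π_D/∂q_D = 0: 299 - 2q_D - (q_E) = 0.
Echo's first-order condition: 307 - 2q_E - (q_D) = 0.
So q_D = (299 - q_E)/2 and q_E = (307 - q_D)/2.
Solving the pair: q_D = 97, q_E = 105.
Total output Q = 202, so price P = 339 - 202 = 137.

137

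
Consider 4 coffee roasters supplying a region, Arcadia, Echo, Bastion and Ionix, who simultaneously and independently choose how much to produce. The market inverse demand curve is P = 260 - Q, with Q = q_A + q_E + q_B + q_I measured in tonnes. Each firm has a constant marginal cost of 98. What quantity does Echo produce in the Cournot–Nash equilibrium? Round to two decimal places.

32.40

A representative firm's profit is π_i = q_i(260 - Q) - 98q_i.
Setting ∂π_i/∂q_i = 0 with rivals' quantities fixed: 162 - 2q_i - Σ_{j≠i} q_j = 0.
By symmetry each firm produces the same amount; substituting Σ_{j≠i} q_j = 3q_i yields q_i = 162/5.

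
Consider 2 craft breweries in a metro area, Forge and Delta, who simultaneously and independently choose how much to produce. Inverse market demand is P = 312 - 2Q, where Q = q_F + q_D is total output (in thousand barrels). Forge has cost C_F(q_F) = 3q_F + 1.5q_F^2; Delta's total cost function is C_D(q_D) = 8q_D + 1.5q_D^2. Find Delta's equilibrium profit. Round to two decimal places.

3940.91

Forge's profit: π_F = (312 - 2Q)q_F - (3q_F + (3/2)q_F²). Setting ∂π_F/∂q_F = 0: 309 - 7q_F - 2(q_D) = 0.
Delta's profit: π_D = (312 - 2Q)q_D - (8q_D + (3/2)q_D²). Setting ∂π_D/∂q_D = 0: 304 - 7q_D - 2(q_F) = 0.
So q_F = (309 - 2q_D)/7 and q_D = (304 - 2q_F)/7.
Substituting one into the other gives q_F = 311/9 and q_D = 302/9.
Price P = 312 - 2·(613/9) = 1582/9.
Delta's profit: (1582/9)·(302/9) - 8·(302/9) - (3/2)(302/9)² = 3940.9136.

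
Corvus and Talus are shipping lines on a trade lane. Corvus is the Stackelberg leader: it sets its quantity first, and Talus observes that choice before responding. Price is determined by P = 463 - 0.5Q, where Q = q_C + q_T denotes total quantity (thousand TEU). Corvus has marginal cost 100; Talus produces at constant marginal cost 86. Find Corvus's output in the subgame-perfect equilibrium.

349

The follower Talus best-responds to any q_C: π_T = (463 - 0.5Q)q_T - 86q_T.
∂π_T/∂q_T = 377 - (1/2)q_C - q_T = 0 gives the reaction function q_T = (377 - (1/2)q_C).
The leader anticipates this reaction. Substituting into P = 463 - 0.5Q gives P = 549/2 - (1/4)q_C, so π_C = (549/2 - (1/4)q_C)q_C - 100q_C.
Leader FOC: 349/2 - (1/2)q_C = 0, so q_C = 349.
Then q_T = (377 - (1/2)·349) = 405/2.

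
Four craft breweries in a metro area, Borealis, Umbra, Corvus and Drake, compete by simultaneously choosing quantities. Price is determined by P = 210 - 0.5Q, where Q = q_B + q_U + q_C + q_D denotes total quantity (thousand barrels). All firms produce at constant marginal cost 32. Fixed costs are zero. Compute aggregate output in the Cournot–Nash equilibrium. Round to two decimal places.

Each firm earns π_i = (210 - 0.5Q)q_i - 32q_i.
First-order condition (treating rivals' output as given): 178 - q_i - (1/2)·Σ_{j≠i} q_j = 0.
By symmetry each firm produces the same amount; substituting Σ_{j≠i} q_j = 3q_i yields q_i = 178/(5/2) = 356/5.
Total output Q = 356/5 + 356/5 + 356/5 + 356/5 = 1424/5.

284.80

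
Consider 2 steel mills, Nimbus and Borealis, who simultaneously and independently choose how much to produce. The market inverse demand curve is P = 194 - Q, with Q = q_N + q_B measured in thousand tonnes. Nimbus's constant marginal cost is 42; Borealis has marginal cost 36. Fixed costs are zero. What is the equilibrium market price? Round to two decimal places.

90.67

Nimbus's profit: π_N = (194 - Q)q_N - (42q_N). Setting ∂π_N/∂q_N = 0: 152 - 2q_N - (q_B) = 0.
Borealis's first-order condition: 158 - 2q_B - (q_N) = 0.
Best responses: q_N = (152 - q_B)/2, q_B = (158 - q_N)/2.
Solving the pair: q_N = 146/3, q_B = 164/3.
Total output Q = 310/3, so price P = 194 - 310/3 = 272/3.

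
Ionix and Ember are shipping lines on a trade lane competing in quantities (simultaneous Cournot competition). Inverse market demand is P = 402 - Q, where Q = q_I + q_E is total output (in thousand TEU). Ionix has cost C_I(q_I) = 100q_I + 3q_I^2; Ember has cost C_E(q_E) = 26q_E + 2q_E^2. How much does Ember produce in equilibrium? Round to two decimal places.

57.57

Ionix's profit: π_I = (402 - Q)q_I - (100q_I + 3q_I²). Setting ∂π_I/∂q_I = 0: 302 - 8q_I - (q_E) = 0.
Ember's profit: π_E = (402 - Q)q_E - (26q_E + 2q_E²). Setting ∂π_E/∂q_E = 0: 376 - 6q_E - (q_I) = 0.
Best responses: q_I = (302 - q_E)/8, q_E = (376 - q_I)/6.
Substituting one into the other gives q_I = 1436/47 and q_E = 57.5745.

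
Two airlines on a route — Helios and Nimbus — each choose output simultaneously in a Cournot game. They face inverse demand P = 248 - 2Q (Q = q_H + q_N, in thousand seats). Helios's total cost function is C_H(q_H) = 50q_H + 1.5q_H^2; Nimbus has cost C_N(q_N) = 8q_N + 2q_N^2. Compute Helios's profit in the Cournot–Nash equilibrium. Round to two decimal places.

Helios's profit: π_H = (248 - 2Q)q_H - (50q_H + (3/2)q_H²). Setting ∂π_H/∂q_H = 0: 198 - 7q_H - 2(q_N) = 0.
Nimbus's first-order condition: 240 - 8q_N - 2(q_H) = 0.
Rearranging gives the reaction functions q_H = (198 - 2q_N)/7 and q_N = (240 - 2q_H)/8.
Solving the pair: q_H = 276/13, q_N = 321/13.
Price P = 248 - 2·(597/13) = 156.1538.
Helios's profit: 156.1538·(276/13) - 50·(276/13) - (3/2)(276/13)² = 1577.6095.

1577.61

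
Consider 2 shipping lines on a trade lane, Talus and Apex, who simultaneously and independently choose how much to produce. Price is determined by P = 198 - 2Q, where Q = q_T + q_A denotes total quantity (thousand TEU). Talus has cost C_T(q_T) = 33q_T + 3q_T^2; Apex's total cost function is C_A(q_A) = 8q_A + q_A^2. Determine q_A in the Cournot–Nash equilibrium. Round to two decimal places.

28.04

Talus's profit: π_T = (198 - 2Q)q_T - (33q_T + 3q_T²). Setting ∂π_T/∂q_T = 0: 165 - 10q_T - 2(q_A) = 0.
Apex's first-order condition: 190 - 6q_A - 2(q_T) = 0.
So q_T = (165 - 2q_A)/10 and q_A = (190 - 2q_T)/6.
Solving the pair: q_T = 305/28, q_A = 785/28.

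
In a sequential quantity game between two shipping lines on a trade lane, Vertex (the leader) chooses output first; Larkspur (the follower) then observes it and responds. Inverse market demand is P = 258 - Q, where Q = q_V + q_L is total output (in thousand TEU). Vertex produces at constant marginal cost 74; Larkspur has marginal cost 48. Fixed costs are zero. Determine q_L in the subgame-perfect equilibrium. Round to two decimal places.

65.50

Solve by backward induction. Given q_V, the follower Larkspur maximises π_L = (258 - q_V - q_L)q_L - 48q_L.
∂π_L/∂q_L = 210 - q_V - 2q_L = 0 gives the reaction function q_L = (210 - q_V)/2.
Vertex substitutes q_L(q_V) into its own profit: π_V = q_V(258 - q_V - (210 - q_V)/2) - 74q_V = (153 - (1/2)q_V)q_V - 74q_V.
The leader's first-order condition 79 - q_V = 0 yields q_V = 79.
Then q_L = (210 - 79)/2 = 131/2.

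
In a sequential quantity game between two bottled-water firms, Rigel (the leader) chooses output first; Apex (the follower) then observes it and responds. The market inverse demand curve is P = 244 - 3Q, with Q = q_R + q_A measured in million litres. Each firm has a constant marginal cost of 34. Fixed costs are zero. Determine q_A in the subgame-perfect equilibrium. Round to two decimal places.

Solve by backward induction. Given q_R, the follower Apex maximises π_A = (244 - 3q_R - 3q_A)q_A - 34q_A.
Setting the follower's marginal profit to zero, 210 - 3q_R - 6q_A = 0, i.e. q_A = (210 - 3q_R)/6.
Rigel substitutes q_A(q_R) into its own profit: π_R = q_R(244 - 3q_R - (210 - 3q_R)/2) - 34q_R = (139 - (3/2)q_R)q_R - 34q_R.
Maximising: ∂π_R/∂q_R = 105 - 3q_R = 0, giving q_R = 35.
Then q_A = (210 - 3·35)/6 = 35/2.

17.50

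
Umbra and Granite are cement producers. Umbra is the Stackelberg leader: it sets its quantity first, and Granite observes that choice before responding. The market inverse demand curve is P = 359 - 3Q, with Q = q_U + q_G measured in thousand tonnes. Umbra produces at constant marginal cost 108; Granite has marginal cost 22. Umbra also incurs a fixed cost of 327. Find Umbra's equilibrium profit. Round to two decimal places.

Solve by backward induction. Given q_U, the follower Granite maximises π_G = (359 - 3q_U - 3q_G)q_G - 22q_G.
Setting the follower's marginal profit to zero, 337 - 3q_U - 6q_G = 0, i.e. q_G = (337 - 3q_U)/6.
The leader anticipates this reaction. Substituting into P = 359 - 3Q gives P = 381/2 - (3/2)q_U, so π_U = (381/2 - (3/2)q_U)q_U - 108q_U.
Leader FOC: 165/2 - 3q_U = 0, so q_U = 55/2.
Then q_G = (337 - 3·(55/2))/6 = 509/12.
Price P = 359 - 3·(839/12) = 597/4.
Umbra's profit: (597/4 - 108)·(55/2) - 327 = 807.3750.

807.38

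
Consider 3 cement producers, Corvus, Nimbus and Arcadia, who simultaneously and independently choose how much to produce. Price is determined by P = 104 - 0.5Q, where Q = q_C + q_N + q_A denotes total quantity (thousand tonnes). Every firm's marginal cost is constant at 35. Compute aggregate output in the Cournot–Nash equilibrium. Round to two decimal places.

Each firm earns π_i = (104 - 0.5Q)q_i - 35q_i.
Setting ∂π_i/∂q_i = 0 with rivals' quantities fixed: 69 - q_i - (1/2)·Σ_{j≠i} q_j = 0.
By symmetry each firm produces the same amount; substituting Σ_{j≠i} q_j = 2q_i yields q_i = 69/2.
Total output Q = 69/2 + 69/2 + 69/2 = 207/2.

103.50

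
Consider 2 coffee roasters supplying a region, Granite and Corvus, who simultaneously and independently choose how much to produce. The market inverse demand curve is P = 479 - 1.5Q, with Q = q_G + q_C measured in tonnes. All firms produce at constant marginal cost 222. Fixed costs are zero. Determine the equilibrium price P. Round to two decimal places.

307.67

A representative firm's profit is π_i = q_i(479 - 1.5Q) - 222q_i.
Setting ∂π_i/∂q_i = 0 with rivals' quantities fixed: 257 - 3q_i - (3/2)q_j = 0.
By symmetry each firm produces the same amount; substituting q_j = q_i yields q_i = 257/(9/2) = 514/9.
Total output Q = 1028/9, so price P = 479 - (3/2)·(1028/9) = 923/3.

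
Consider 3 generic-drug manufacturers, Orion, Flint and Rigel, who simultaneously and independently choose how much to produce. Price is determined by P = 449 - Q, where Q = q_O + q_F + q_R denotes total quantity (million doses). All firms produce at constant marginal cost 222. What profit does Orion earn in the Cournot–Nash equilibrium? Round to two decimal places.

Each firm earns π_i = (449 - Q)q_i - 222q_i.
Setting ∂π_i/∂q_i = 0 with rivals' quantities fixed: 227 - 2q_i - Σ_{j≠i} q_j = 0.
With identical firms every q_j equals q_i, so Σ_{j≠i} q_j = 2q_i and 227 = 4q_i, giving q_i = 227/4.
Price P = 449 - 681/4 = 1115/4.
Orion's profit: (1115/4 - 222)·(227/4) = 3220.5625.

3220.56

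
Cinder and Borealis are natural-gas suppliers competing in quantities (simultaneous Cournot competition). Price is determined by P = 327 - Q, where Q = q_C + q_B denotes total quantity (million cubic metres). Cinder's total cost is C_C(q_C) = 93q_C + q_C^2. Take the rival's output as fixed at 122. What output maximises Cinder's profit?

28

With the rival's output fixed at 122, Cinder's profit is π_C = (327 - 122 - q_C)q_C - (93q_C + q_C²) = (205 - q_C)q_C - (93q_C + q_C²).
∂π_C/∂q_C = 112 - 4q_C = 0, so q_C = 28.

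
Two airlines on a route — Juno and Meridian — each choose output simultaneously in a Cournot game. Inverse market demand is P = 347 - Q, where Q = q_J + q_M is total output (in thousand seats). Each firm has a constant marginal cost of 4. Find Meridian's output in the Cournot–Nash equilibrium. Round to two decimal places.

A representative firm's profit is π_i = q_i(347 - Q) - 4q_i.
Setting ∂π_i/∂q_i = 0 with rivals' quantities fixed: 343 - 2q_i - q_j = 0.
With identical firms every q_j equals q_i, so q_j = q_i and 343 = 3q_i, giving q_i = 343/3.

114.33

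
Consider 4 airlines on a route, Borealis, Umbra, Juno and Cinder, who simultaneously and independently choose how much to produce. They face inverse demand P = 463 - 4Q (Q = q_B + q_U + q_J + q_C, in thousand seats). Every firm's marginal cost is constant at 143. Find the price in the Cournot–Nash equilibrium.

A representative firm's profit is π_i = q_i(463 - 4Q) - 143q_i.
Setting ∂π_i/∂q_i = 0 with rivals' quantities fixed: 320 - 8q_i - 4·Σ_{j≠i} q_j = 0.
By symmetry each firm produces the same amount; substituting Σ_{j≠i} q_j = 3q_i yields q_i = 320/20 = 16.
Total output Q = 64, so price P = 463 - 4·64 = 207.

207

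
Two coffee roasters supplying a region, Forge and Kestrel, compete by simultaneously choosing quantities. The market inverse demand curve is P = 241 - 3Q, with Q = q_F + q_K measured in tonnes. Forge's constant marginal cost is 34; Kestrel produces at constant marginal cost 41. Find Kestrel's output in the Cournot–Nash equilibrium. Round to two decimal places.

Forge's profit: π_F = (241 - 3Q)q_F - (34q_F). Setting ∂π_F/∂q_F = 0: 207 - 6q_F - 3(q_K) = 0.
Kestrel's profit: π_K = (241 - 3Q)q_K - (41q_K). Setting ∂π_K/∂q_K = 0: 200 - 6q_K - 3(q_F) = 0.
Rearranging gives the reaction functions q_F = (207 - 3q_K)/6 and q_K = (200 - 3q_F)/6.
Solving the pair: q_F = 214/9, q_K = 193/9.

21.44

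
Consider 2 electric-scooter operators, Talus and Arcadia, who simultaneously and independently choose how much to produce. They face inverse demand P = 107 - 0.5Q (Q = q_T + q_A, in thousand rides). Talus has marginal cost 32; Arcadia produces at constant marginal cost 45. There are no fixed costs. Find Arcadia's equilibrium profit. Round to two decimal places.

533.56

Talus's profit: π_T = (107 - 0.5Q)q_T - (32q_T). Setting ∂π_T/∂q_T = 0: 75 - q_T - (1/2)(q_A) = 0.
Arcadia's first-order condition: 62 - q_A - (1/2)(q_T) = 0.
So q_T = (75 - (1/2)q_A) and q_A = (62 - (1/2)q_T).
Substituting one into the other gives q_T = 176/3 and q_A = 98/3.
Price P = 107 - (1/2)·(274/3) = 184/3.
Arcadia's profit: (184/3 - 45)·(98/3) = 533.5556.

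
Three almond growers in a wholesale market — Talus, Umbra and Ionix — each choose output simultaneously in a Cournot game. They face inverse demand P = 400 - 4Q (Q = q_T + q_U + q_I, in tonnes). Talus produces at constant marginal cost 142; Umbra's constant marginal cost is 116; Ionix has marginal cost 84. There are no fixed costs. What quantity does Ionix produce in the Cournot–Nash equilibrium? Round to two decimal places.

25.38

Talus's profit: π_T = (400 - 4Q)q_T - (142q_T). Setting ∂π_T/∂q_T = 0: 258 - 8q_T - 4(q_U + q_I) = 0.
Umbra's first-order condition: 284 - 8q_U - 4(q_T + q_I) = 0.
Ionix's profit: π_I = (400 - 4Q)q_I - (84q_I). Setting ∂π_I/∂q_I = 0: 316 - 8q_I - 4(q_T + q_U) = 0.
Summing all 3 equations gives 858 − 16Q = 0, hence Q = 429/8.
Back-substituting: q_T = (258 − 429/2)/4 = 87/8, q_U = (284 − 429/2)/4 = 139/8, q_I = (316 − 429/2)/4 = 203/8.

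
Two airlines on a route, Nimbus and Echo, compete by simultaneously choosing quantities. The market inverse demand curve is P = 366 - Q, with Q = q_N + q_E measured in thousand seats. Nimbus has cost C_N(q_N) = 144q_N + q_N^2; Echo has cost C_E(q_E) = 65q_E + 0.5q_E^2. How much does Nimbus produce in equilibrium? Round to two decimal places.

Nimbus's profit: π_N = (366 - Q)q_N - (144q_N + q_N²). Setting ∂π_N/∂q_N = 0: 222 - 4q_N - (q_E) = 0.
Echo's profit: π_E = (366 - Q)q_E - (65q_E + (1/2)q_E²). Setting ∂π_E/∂q_E = 0: 301 - 3q_E - (q_N) = 0.
Best responses: q_N = (222 - q_E)/4, q_E = (301 - q_N)/3.
Substituting one into the other gives q_N = 365/11 and q_E = 982/11.

33.18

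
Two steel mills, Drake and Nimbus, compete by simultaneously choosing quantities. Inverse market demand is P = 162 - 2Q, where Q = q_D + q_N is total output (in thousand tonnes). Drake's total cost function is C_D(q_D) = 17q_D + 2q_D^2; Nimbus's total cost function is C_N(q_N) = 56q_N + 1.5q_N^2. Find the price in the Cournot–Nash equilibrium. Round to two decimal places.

Drake's profit: π_D = (162 - 2Q)q_D - (17q_D + 2q_D²). Setting ∂π_D/∂q_D = 0: 145 - 8q_D - 2(q_N) = 0.
Nimbus's profit: π_N = (162 - 2Q)q_N - (56q_N + (3/2)q_N²). Setting ∂π_N/∂q_N = 0: 106 - 7q_N - 2(q_D) = 0.
Best responses: q_D = (145 - 2q_N)/8, q_N = (106 - 2q_D)/7.
Solving the pair: q_D = 803/52, q_N = 279/26.
Total output Q = 1361/52, so price P = 162 - 2·(1361/52) = 109.6538.

109.65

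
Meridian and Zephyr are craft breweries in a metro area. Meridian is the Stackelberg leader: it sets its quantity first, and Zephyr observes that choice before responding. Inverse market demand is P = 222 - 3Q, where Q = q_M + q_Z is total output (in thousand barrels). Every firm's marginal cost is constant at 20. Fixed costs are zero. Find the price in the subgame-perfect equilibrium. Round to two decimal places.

The follower Zephyr best-responds to any q_M: π_Z = (222 - 3Q)q_Z - 20q_Z.
Setting the follower's marginal profit to zero, 202 - 3q_M - 6q_Z = 0, i.e. q_Z = (202 - 3q_M)/6.
Meridian substitutes q_Z(q_M) into its own profit: π_M = q_M(222 - 3q_M - (202 - 3q_M)/2) - 20q_M = (121 - (3/2)q_M)q_M - 20q_M.
Leader FOC: 101 - 3q_M = 0, so q_M = 101/3.
Then q_Z = (202 - 3·(101/3))/6 = 101/6.
Total output Q = 101/2, so price P = 222 - 3·(101/2) = 141/2.

70.50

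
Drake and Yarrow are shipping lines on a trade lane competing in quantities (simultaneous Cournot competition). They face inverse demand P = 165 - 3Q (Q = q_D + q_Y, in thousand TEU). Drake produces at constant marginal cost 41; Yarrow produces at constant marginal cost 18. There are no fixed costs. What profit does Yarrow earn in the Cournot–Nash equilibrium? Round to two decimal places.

Drake's profit: π_D = (165 - 3Q)q_D - (41q_D). Setting ∂π_D/∂q_D = 0: 124 - 6q_D - 3(q_Y) = 0.
Yarrow's first-order condition: 147 - 6q_Y - 3(q_D) = 0.
Best responses: q_D = (124 - 3q_Y)/6, q_Y = (147 - 3q_D)/6.
Substituting one into the other gives q_D = 101/9 and q_Y = 170/9.
Price P = 165 - 3·(271/9) = 224/3.
Yarrow's profit: (224/3 - 18)·(170/9) = 1070.3704.

1070.37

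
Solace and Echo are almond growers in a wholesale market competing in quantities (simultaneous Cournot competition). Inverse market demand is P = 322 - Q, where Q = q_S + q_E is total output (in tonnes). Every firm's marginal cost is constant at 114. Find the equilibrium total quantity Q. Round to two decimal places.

138.67

Each firm earns π_i = (322 - Q)q_i - 114q_i.
First-order condition (treating rivals' output as given): 208 - 2q_i - q_j = 0.
By symmetry each firm produces the same amount; substituting q_j = q_i yields q_i = 208/3.
Total output Q = 208/3 + 208/3 = 416/3.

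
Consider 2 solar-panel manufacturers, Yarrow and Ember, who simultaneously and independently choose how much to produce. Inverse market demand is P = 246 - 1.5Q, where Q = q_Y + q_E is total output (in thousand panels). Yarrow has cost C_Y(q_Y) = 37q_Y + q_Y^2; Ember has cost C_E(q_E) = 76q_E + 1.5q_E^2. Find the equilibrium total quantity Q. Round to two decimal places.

55.33

Yarrow's profit: π_Y = (246 - 1.5Q)q_Y - (37q_Y + q_Y²). Setting ∂π_Y/∂q_Y = 0: 209 - 5q_Y - (3/2)(q_E) = 0.
Ember's profit: π_E = (246 - 1.5Q)q_E - (76q_E + (3/2)q_E²). Setting ∂π_E/∂q_E = 0: 170 - 6q_E - (3/2)(q_Y) = 0.
So q_Y = (209 - (3/2)q_E)/5 and q_E = (170 - (3/2)q_Y)/6.
Solving the pair: q_Y = 36, q_E = 58/3.
Total output Q = 36 + 58/3 = 166/3.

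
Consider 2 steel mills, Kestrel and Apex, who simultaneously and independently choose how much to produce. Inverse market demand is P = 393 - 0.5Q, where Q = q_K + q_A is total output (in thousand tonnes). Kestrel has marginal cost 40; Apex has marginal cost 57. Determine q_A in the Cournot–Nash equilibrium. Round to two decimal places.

Kestrel's profit: π_K = (393 - 0.5Q)q_K - (40q_K). Setting ∂π_K/∂q_K = 0: 353 - q_K - (1/2)(q_A) = 0.
Apex's first-order condition: 336 - q_A - (1/2)(q_K) = 0.
Rearranging gives the reaction functions q_K = (353 - (1/2)q_A) and q_A = (336 - (1/2)q_K).
Solving the pair: q_K = 740/3, q_A = 638/3.

212.67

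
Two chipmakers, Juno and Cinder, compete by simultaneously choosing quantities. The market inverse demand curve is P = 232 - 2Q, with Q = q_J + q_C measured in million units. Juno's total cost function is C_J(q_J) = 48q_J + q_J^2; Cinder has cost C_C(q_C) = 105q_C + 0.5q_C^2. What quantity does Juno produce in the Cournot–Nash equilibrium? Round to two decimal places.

25.62

Juno's profit: π_J = (232 - 2Q)q_J - (48q_J + q_J²). Setting ∂π_J/∂q_J = 0: 184 - 6q_J - 2(q_C) = 0.
Cinder's first-order condition: 127 - 5q_C - 2(q_J) = 0.
Rearranging gives the reaction functions q_J = (184 - 2q_C)/6 and q_C = (127 - 2q_J)/5.
Solving the pair: q_J = 333/13, q_C = 197/13.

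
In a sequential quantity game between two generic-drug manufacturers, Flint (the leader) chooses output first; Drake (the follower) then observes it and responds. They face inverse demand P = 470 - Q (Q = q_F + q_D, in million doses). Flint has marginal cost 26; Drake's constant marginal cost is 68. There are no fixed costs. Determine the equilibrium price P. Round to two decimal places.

Solve by backward induction. Given q_F, the follower Drake maximises π_D = (470 - q_F - q_D)q_D - 68q_D.
Setting the follower's marginal profit to zero, 402 - q_F - 2q_D = 0, i.e. q_D = (402 - q_F)/2.
Flint substitutes q_D(q_F) into its own profit: π_F = q_F(470 - q_F - (402 - q_F)/2) - 26q_F = (269 - (1/2)q_F)q_F - 26q_F.
Leader FOC: 243 - q_F = 0, so q_F = 243.
Then q_D = (402 - 243)/2 = 159/2.
Total output Q = 645/2, so price P = 470 - 645/2 = 295/2.

147.50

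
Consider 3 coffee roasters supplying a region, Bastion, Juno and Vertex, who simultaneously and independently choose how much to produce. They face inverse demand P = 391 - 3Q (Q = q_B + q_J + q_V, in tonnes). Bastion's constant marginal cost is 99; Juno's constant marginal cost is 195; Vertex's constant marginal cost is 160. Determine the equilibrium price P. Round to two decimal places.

Bastion's profit: π_B = (391 - 3Q)q_B - (99q_B). Setting ∂π_B/∂q_B = 0: 292 - 6q_B - 3(q_J + q_V) = 0.
Juno's first-order condition: 196 - 6q_J - 3(q_B + q_V) = 0.
Vertex's first-order condition: 231 - 6q_V - 3(q_B + q_J) = 0.
Adding the 3 conditions: 719 − 6Q − 6Q = 0, i.e. Q = 719/12.
Back-substituting: q_B = (292 − 719/4)/3 = 449/12, q_J = (196 − 719/4)/3 = 65/12, q_V = (231 − 719/4)/3 = 205/12.
Total output Q = 719/12, so price P = 391 - 3·(719/12) = 845/4.

211.25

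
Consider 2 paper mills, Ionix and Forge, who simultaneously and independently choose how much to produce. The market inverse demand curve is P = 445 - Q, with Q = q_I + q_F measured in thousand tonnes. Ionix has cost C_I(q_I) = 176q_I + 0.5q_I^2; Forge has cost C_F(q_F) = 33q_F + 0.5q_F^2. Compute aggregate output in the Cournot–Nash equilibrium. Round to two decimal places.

Ionix's profit: π_I = (445 - Q)q_I - (176q_I + (1/2)q_I²). Setting ∂π_I/∂q_I = 0: 269 - 3q_I - (q_F) = 0.
Forge's first-order condition: 412 - 3q_F - (q_I) = 0.
Best responses: q_I = (269 - q_F)/3, q_F = (412 - q_I)/3.
Solving the pair: q_I = 395/8, q_F = 967/8.
Total output Q = 395/8 + 967/8 = 681/4.

170.25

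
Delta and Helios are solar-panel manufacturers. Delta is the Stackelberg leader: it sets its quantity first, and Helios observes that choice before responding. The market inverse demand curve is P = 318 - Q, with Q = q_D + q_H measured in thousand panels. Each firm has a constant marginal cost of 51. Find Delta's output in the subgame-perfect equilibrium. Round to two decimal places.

The follower Helios best-responds to any q_D: π_H = (318 - Q)q_H - 51q_H.
∂π_H/∂q_H = 267 - q_D - 2q_H = 0 gives the reaction function q_H = (267 - q_D)/2.
The leader anticipates this reaction. Substituting into P = 318 - Q gives P = 369/2 - (1/2)q_D, so π_D = (369/2 - (1/2)q_D)q_D - 51q_D.
Maximising: ∂π_D/∂q_D = 267/2 - q_D = 0, giving q_D = 267/2.
Then q_H = (267 - 267/2)/2 = 267/4.

133.50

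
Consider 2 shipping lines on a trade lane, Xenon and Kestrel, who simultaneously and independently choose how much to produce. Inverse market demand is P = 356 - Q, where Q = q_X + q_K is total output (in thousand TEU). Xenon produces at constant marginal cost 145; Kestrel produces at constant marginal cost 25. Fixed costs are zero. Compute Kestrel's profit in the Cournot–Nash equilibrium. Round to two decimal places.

22600.11

Xenon's profit: π_X = (356 - Q)q_X - (145q_X). Setting ∂π_X/∂q_X = 0: 211 - 2q_X - (q_K) = 0.
Kestrel's first-order condition: 331 - 2q_K - (q_X) = 0.
Rearranging gives the reaction functions q_X = (211 - q_K)/2 and q_K = (331 - q_X)/2.
Substituting one into the other gives q_X = 91/3 and q_K = 451/3.
Price P = 356 - 542/3 = 526/3.
Kestrel's profit: (526/3 - 25)·(451/3) = 22600.1111.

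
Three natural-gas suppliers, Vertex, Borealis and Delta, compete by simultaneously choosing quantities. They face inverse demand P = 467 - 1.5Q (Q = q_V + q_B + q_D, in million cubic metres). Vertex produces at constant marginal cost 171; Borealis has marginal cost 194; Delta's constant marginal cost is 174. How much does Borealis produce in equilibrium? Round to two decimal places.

38.33

Vertex's profit: π_V = (467 - 1.5Q)q_V - (171q_V). Setting ∂π_V/∂q_V = 0: 296 - 3q_V - (3/2)(q_B + q_D) = 0.
Borealis's profit: π_B = (467 - 1.5Q)q_B - (194q_B). Setting ∂π_B/∂q_B = 0: 273 - 3q_B - (3/2)(q_V + q_D) = 0.
Delta's first-order condition: 293 - 3q_D - (3/2)(q_V + q_B) = 0.
Summing all 3 equations gives 862 − 6Q = 0, hence Q = 431/3.
Back-substituting: q_V = (296 − 431/2)/(3/2) = 161/3, q_B = (273 − 431/2)/(3/2) = 115/3, q_D = (293 − 431/2)/(3/2) = 155/3.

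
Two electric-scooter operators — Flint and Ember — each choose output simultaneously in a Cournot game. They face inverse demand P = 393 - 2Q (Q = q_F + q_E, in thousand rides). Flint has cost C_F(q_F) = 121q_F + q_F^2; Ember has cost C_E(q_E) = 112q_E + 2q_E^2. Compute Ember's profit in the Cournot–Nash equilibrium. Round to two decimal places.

Flint's profit: π_F = (393 - 2Q)q_F - (121q_F + q_F²). Setting ∂π_F/∂q_F = 0: 272 - 6q_F - 2(q_E) = 0.
Ember's profit: π_E = (393 - 2Q)q_E - (112q_E + 2q_E²). Setting ∂π_E/∂q_E = 0: 281 - 8q_E - 2(q_F) = 0.
So q_F = (272 - 2q_E)/6 and q_E = (281 - 2q_F)/8.
Substituting one into the other gives q_F = 807/22 and q_E = 571/22.
Price P = 393 - 2·(689/11) = 267.7273.
Ember's profit: 267.7273·(571/22) - 112·(571/22) - 2(571/22)² = 2694.5537.

2694.55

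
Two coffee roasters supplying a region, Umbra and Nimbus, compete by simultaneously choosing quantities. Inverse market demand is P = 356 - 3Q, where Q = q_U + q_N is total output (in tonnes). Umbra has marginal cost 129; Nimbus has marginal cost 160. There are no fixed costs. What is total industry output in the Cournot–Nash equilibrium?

47

Umbra's profit: π_U = (356 - 3Q)q_U - (129q_U). Setting ∂π_U/∂q_U = 0: 227 - 6q_U - 3(q_N) = 0.
Nimbus's profit: π_N = (356 - 3Q)q_N - (160q_N). Setting ∂π_N/∂q_N = 0: 196 - 6q_N - 3(q_U) = 0.
Rearranging gives the reaction functions q_U = (227 - 3q_N)/6 and q_N = (196 - 3q_U)/6.
Solving the pair: q_U = 86/3, q_N = 55/3.
Total output Q = 86/3 + 55/3 = 47.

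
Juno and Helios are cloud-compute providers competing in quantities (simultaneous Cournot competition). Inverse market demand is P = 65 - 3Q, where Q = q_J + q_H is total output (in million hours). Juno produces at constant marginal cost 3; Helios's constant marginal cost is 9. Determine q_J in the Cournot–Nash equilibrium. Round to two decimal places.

Juno's profit: π_J = (65 - 3Q)q_J - (3q_J). Setting ∂π_J/∂q_J = 0: 62 - 6q_J - 3(q_H) = 0.
Helios's profit: π_H = (65 - 3Q)q_H - (9q_H). Setting ∂π_H/∂q_H = 0: 56 - 6q_H - 3(q_J) = 0.
So q_J = (62 - 3q_H)/6 and q_H = (56 - 3q_J)/6.
Substituting one into the other gives q_J = 68/9 and q_H = 50/9.

7.56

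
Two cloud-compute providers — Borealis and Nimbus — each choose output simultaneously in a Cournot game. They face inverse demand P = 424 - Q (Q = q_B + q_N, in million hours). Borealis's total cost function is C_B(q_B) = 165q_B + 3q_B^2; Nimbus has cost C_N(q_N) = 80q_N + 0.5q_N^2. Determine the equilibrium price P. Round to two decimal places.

Borealis's profit: π_B = (424 - Q)q_B - (165q_B + 3q_B²). Setting ∂π_B/∂q_B = 0: 259 - 8q_B - (q_N) = 0.
Nimbus's profit: π_N = (424 - Q)q_N - (80q_N + (1/2)q_N²). Setting ∂π_N/∂q_N = 0: 344 - 3q_N - (q_B) = 0.
So q_B = (259 - q_N)/8 and q_N = (344 - q_B)/3.
Substituting one into the other gives q_B = 433/23 and q_N = 108.3913.
Total output Q = 127.2174, so price P = 424 - 127.2174 = 296.7826.

296.78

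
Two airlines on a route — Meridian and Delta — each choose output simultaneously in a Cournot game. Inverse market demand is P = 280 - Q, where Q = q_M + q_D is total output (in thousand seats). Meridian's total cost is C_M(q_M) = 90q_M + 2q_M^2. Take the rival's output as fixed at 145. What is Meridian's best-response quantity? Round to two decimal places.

With the rival's output fixed at 145, Meridian's profit is π_M = (280 - 145 - q_M)q_M - (90q_M + 2q_M²) = (135 - q_M)q_M - (90q_M + 2q_M²).
∂π_M/∂q_M = 45 - 6q_M = 0, so q_M = 15/2.

7.50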